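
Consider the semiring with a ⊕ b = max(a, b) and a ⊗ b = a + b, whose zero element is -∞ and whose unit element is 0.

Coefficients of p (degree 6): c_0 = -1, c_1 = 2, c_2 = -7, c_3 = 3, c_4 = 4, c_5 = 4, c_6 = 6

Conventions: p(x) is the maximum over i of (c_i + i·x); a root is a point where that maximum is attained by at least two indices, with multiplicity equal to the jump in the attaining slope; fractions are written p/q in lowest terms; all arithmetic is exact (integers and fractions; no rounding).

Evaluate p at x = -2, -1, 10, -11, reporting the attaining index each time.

p(-2) = max(-1+0·(-2)=-1, 2+1·(-2)=0, -7+2·(-2)=-11, 3+3·(-2)=-3, 4+4·(-2)=-4, 4+5·(-2)=-6, 6+6·(-2)=-6) = 0 (attained by i=1)
p(-1) = max(-1+0·(-1)=-1, 2+1·(-1)=1, -7+2·(-1)=-9, 3+3·(-1)=0, 4+4·(-1)=0, 4+5·(-1)=-1, 6+6·(-1)=0) = 1 (attained by i=1)
p(10) = max(-1+0·10=-1, 2+1·10=12, -7+2·10=13, 3+3·10=33, 4+4·10=44, 4+5·10=54, 6+6·10=66) = 66 (attained by i=6)
p(-11) = max(-1+0·(-11)=-1, 2+1·(-11)=-9, -7+2·(-11)=-29, 3+3·(-11)=-30, 4+4·(-11)=-40, 4+5·(-11)=-51, 6+6·(-11)=-60) = -1 (attained by i=0)
Answer: p(-2) = 0; p(-1) = 1; p(10) = 66; p(-11) = -1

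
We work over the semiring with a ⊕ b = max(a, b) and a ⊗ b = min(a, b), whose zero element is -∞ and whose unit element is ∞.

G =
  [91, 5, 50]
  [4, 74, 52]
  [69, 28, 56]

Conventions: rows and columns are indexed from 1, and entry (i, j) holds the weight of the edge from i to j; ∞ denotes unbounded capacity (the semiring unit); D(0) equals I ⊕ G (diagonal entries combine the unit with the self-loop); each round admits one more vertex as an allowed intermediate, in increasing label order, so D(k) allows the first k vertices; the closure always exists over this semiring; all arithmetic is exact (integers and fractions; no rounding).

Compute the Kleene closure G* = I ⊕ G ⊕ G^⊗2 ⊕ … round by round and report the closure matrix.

D(0):
  [∞, 5, 50]
  [4, ∞, 52]
  [69, 28, ∞]
D(1):
  [∞, 5, 50]
  [4, ∞, 52]
  [69, 28, ∞]
D(2):
  [∞, 5, 50]
  [4, ∞, 52]
  [69, 28, ∞]
D(3):
  [∞, 28, 50]
  [52, ∞, 52]
  [69, 28, ∞]
Answer: G* = [[∞, 28, 50], [52, ∞, 52], [69, 28, ∞]]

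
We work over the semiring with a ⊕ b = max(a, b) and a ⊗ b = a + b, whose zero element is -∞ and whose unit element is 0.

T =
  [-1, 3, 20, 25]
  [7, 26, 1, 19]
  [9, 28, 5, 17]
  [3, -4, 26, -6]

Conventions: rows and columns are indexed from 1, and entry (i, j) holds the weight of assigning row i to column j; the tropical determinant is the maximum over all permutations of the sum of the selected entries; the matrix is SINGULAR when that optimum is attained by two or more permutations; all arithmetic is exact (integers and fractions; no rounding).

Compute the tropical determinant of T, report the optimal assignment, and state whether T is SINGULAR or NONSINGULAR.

σ = (1, 2, 3, 4): (-1) + 26 + 5 + (-6) = 24
σ = (1, 2, 4, 3): (-1) + 26 + 17 + 26 = 68
σ = (1, 3, 2, 4): (-1) + 1 + 28 + (-6) = 22
σ = (1, 3, 4, 2): (-1) + 1 + 17 + (-4) = 13
σ = (1, 4, 2, 3): (-1) + 19 + 28 + 26 = 72
σ = (1, 4, 3, 2): (-1) + 19 + 5 + (-4) = 19
σ = (2, 1, 3, 4): 3 + 7 + 5 + (-6) = 9
σ = (2, 1, 4, 3): 3 + 7 + 17 + 26 = 53
σ = (2, 3, 1, 4): 3 + 1 + 9 + (-6) = 7
σ = (2, 3, 4, 1): 3 + 1 + 17 + 3 = 24
σ = (2, 4, 1, 3): 3 + 19 + 9 + 26 = 57
σ = (2, 4, 3, 1): 3 + 19 + 5 + 3 = 30
σ = (3, 1, 2, 4): 20 + 7 + 28 + (-6) = 49
σ = (3, 1, 4, 2): 20 + 7 + 17 + (-4) = 40
σ = (3, 2, 1, 4): 20 + 26 + 9 + (-6) = 49
σ = (3, 2, 4, 1): 20 + 26 + 17 + 3 = 66
σ = (3, 4, 1, 2): 20 + 19 + 9 + (-4) = 44
σ = (3, 4, 2, 1): 20 + 19 + 28 + 3 = 70
σ = (4, 1, 2, 3): 25 + 7 + 28 + 26 = 86
σ = (4, 1, 3, 2): 25 + 7 + 5 + (-4) = 33
σ = (4, 2, 1, 3): 25 + 26 + 9 + 26 = 86
σ = (4, 2, 3, 1): 25 + 26 + 5 + 3 = 59
σ = (4, 3, 1, 2): 25 + 1 + 9 + (-4) = 31
σ = (4, 3, 2, 1): 25 + 1 + 28 + 3 = 57
Optimal value attained by: σ = (4, 1, 2, 3).
Answer: det⊕(T) = 86; verdict: SINGULAR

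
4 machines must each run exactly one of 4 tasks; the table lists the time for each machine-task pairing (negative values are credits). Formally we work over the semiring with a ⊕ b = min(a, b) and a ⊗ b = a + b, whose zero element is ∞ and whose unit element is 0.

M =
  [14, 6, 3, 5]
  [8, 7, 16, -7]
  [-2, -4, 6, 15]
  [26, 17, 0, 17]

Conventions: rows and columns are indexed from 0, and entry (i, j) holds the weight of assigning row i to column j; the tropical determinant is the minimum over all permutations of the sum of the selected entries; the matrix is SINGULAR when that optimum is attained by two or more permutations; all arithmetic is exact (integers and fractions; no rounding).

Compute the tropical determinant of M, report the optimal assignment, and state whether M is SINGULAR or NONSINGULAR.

σ = (0, 1, 2, 3): 14 + 7 + 6 + 17 = 44
σ = (0, 1, 3, 2): 14 + 7 + 15 + 0 = 36
σ = (0, 2, 1, 3): 14 + 16 + (-4) + 17 = 43
σ = (0, 2, 3, 1): 14 + 16 + 15 + 17 = 62
σ = (0, 3, 1, 2): 14 + (-7) + (-4) + 0 = 3
σ = (0, 3, 2, 1): 14 + (-7) + 6 + 17 = 30
σ = (1, 0, 2, 3): 6 + 8 + 6 + 17 = 37
σ = (1, 0, 3, 2): 6 + 8 + 15 + 0 = 29
σ = (1, 2, 0, 3): 6 + 16 + (-2) + 17 = 37
σ = (1, 2, 3, 0): 6 + 16 + 15 + 26 = 63
σ = (1, 3, 0, 2): 6 + (-7) + (-2) + 0 = -3
σ = (1, 3, 2, 0): 6 + (-7) + 6 + 26 = 31
σ = (2, 0, 1, 3): 3 + 8 + (-4) + 17 = 24
σ = (2, 0, 3, 1): 3 + 8 + 15 + 17 = 43
σ = (2, 1, 0, 3): 3 + 7 + (-2) + 17 = 25
σ = (2, 1, 3, 0): 3 + 7 + 15 + 26 = 51
σ = (2, 3, 0, 1): 3 + (-7) + (-2) + 17 = 11
σ = (2, 3, 1, 0): 3 + (-7) + (-4) + 26 = 18
σ = (3, 0, 1, 2): 5 + 8 + (-4) + 0 = 9
σ = (3, 0, 2, 1): 5 + 8 + 6 + 17 = 36
σ = (3, 1, 0, 2): 5 + 7 + (-2) + 0 = 10
σ = (3, 1, 2, 0): 5 + 7 + 6 + 26 = 44
σ = (3, 2, 0, 1): 5 + 16 + (-2) + 17 = 36
σ = (3, 2, 1, 0): 5 + 16 + (-4) + 26 = 43
Optimal value attained by: σ = (1, 3, 0, 2).
Answer: det⊕(M) = -3; verdict: NONSINGULAR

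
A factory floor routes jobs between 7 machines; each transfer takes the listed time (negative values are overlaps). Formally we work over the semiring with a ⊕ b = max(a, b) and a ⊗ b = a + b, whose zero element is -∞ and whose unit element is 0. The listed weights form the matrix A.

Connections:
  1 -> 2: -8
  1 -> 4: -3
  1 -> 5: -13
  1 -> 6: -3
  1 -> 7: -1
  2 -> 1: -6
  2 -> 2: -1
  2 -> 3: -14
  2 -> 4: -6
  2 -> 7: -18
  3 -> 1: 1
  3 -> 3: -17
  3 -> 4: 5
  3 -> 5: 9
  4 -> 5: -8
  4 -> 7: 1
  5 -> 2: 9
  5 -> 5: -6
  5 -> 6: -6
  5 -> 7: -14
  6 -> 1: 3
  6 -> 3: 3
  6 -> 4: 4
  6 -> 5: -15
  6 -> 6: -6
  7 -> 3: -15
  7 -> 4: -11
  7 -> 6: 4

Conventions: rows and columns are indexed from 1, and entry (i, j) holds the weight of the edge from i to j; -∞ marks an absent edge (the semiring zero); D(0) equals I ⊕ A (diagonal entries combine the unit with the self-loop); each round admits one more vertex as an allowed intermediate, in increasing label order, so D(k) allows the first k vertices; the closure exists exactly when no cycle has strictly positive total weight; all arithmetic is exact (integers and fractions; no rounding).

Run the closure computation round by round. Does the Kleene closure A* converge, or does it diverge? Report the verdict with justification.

D(0):
  [0, -8, -∞, -3, -13, -3, -1]
  [-6, 0, -14, -6, -∞, -∞, -18]
  [1, -∞, 0, 5, 9, -∞, -∞]
  [-∞, -∞, -∞, 0, -8, -∞, 1]
  [-∞, 9, -∞, -∞, 0, -6, -14]
  [3, -∞, 3, 4, -15, 0, -∞]
  [-∞, -∞, -15, -11, -∞, 4, 0]
D(1):
  [0, -8, -∞, -3, -13, -3, -1]
  [-6, 0, -14, -6, -19, -9, -7]
  [1, -7, 0, 5, 9, -2, 0]
  [-∞, -∞, -∞, 0, -8, -∞, 1]
  [-∞, 9, -∞, -∞, 0, -6, -14]
  [3, -5, 3, 4, -10, 0, 2]
  [-∞, -∞, -15, -11, -∞, 4, 0]
D(2):
  [0, -8, -22, -3, -13, -3, -1]
  [-6, 0, -14, -6, -19, -9, -7]
  [1, -7, 0, 5, 9, -2, 0]
  [-∞, -∞, -∞, 0, -8, -∞, 1]
  [3, 9, -5, 3, 0, 0, 2]
  [3, -5, 3, 4, -10, 0, 2]
  [-∞, -∞, -15, -11, -∞, 4, 0]
Detection: at round 3, diagonal entry (5, 5) turns strictly positive.
Key observation: the cycle 5->2->3->5 has total weight 9 + (-14) + 9, which is strictly positive.
Answer: DIVERGES — positive cycle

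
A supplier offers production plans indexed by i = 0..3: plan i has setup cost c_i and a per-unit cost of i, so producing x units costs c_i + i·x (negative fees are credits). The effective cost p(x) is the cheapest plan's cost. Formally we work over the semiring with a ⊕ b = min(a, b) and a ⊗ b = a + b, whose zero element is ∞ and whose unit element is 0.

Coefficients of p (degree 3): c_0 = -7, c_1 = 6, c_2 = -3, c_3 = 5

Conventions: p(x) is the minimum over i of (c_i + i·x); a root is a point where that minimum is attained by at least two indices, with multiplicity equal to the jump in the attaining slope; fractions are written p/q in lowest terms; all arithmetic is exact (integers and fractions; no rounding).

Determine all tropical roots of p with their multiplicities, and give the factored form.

hull edge (i=0, c=-7) to (i=2, c=-3): slope 2, span 2
hull edge (i=2, c=-3) to (i=3, c=5): slope 8, span 1
Factored form: p(x) = 5 ⊗ (x ⊕ (-8)) ⊗ (x ⊕ (-2)) ⊗ (x ⊕ (-2))
Answer: roots = -8 (mult 1), -2 (mult 2)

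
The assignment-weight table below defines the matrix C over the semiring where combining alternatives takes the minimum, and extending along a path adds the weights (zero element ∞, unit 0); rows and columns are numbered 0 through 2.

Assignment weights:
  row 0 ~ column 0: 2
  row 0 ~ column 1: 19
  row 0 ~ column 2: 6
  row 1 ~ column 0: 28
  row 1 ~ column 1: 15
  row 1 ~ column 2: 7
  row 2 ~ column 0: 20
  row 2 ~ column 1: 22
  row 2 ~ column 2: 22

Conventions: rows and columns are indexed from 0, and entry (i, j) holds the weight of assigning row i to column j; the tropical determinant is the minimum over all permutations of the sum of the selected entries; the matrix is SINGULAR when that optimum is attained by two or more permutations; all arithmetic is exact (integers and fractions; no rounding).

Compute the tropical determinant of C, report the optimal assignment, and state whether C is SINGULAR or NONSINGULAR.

σ = (0, 1, 2): 2 + 15 + 22 = 39
σ = (0, 2, 1): 2 + 7 + 22 = 31
σ = (1, 0, 2): 19 + 28 + 22 = 69
σ = (1, 2, 0): 19 + 7 + 20 = 46
σ = (2, 0, 1): 6 + 28 + 22 = 56
σ = (2, 1, 0): 6 + 15 + 20 = 41
Optimal value attained by: σ = (0, 2, 1).
Answer: det⊕(C) = 31; verdict: NONSINGULAR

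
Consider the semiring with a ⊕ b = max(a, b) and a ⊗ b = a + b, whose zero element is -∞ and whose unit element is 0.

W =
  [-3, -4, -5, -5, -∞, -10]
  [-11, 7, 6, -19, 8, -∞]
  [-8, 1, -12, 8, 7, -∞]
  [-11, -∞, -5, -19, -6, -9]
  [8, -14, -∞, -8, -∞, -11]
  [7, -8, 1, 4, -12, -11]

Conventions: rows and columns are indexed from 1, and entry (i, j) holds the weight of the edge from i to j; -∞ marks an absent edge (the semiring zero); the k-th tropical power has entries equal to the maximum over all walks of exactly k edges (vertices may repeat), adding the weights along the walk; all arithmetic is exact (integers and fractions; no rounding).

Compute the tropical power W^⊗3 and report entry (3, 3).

W^⊗2:
  [-3, 3, 2, 3, 4, -13]
  [16, 14, 13, 14, 15, -3]
  [15, 8, 7, -1, 9, -1]
  [2, -4, -8, 3, 2, -17]
  [5, 4, 3, 3, -6, -2]
  [4, 3, 2, 9, 8, -3]
W^⊗3:
  [12, 10, 9, 10, 11, -6]
  [23, 21, 20, 21, 22, 6]
  [17, 15, 14, 15, 16, 5]
  [10, 3, 2, 0, 4, -6]
  [5, 11, 10, 11, 12, -5]
  [16, 10, 9, 10, 11, 0]
Key observation: the optimum is the walk 3->2->2->3, with weight 1 + 7 + 6 = 14.
Optimal value attained by: walk 3->2->2->3.
Answer: (W^⊗3)[3][3] = 14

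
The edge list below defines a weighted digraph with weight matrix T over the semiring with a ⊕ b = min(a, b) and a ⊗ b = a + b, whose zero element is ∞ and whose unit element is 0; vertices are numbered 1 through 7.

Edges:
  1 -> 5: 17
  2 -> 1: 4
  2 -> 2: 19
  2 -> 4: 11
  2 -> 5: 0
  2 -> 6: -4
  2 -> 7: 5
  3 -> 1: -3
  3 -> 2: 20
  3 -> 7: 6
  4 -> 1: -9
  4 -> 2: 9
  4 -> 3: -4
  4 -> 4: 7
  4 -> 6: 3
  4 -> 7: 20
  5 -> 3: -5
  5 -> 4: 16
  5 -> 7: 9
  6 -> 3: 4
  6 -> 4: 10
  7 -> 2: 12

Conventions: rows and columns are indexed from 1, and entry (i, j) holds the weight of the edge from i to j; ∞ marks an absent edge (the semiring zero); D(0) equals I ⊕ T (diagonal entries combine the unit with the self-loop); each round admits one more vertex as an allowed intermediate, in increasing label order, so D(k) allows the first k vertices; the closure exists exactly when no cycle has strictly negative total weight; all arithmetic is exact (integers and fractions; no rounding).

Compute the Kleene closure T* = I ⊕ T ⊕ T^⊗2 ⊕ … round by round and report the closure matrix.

D(0):
  [0, ∞, ∞, ∞, 17, ∞, ∞]
  [4, 0, ∞, 11, 0, -4, 5]
  [-3, 20, 0, ∞, ∞, ∞, 6]
  [-9, 9, -4, 0, ∞, 3, 20]
  [∞, ∞, -5, 16, 0, ∞, 9]
  [∞, ∞, 4, 10, ∞, 0, ∞]
  [∞, 12, ∞, ∞, ∞, ∞, 0]
D(1):
  [0, ∞, ∞, ∞, 17, ∞, ∞]
  [4, 0, ∞, 11, 0, -4, 5]
  [-3, 20, 0, ∞, 14, ∞, 6]
  [-9, 9, -4, 0, 8, 3, 20]
  [∞, ∞, -5, 16, 0, ∞, 9]
  [∞, ∞, 4, 10, ∞, 0, ∞]
  [∞, 12, ∞, ∞, ∞, ∞, 0]
D(2):
  [0, ∞, ∞, ∞, 17, ∞, ∞]
  [4, 0, ∞, 11, 0, -4, 5]
  [-3, 20, 0, 31, 14, 16, 6]
  [-9, 9, -4, 0, 8, 3, 14]
  [∞, ∞, -5, 16, 0, ∞, 9]
  [∞, ∞, 4, 10, ∞, 0, ∞]
  [16, 12, ∞, 23, 12, 8, 0]
D(3):
  [0, ∞, ∞, ∞, 17, ∞, ∞]
  [4, 0, ∞, 11, 0, -4, 5]
  [-3, 20, 0, 31, 14, 16, 6]
  [-9, 9, -4, 0, 8, 3, 2]
  [-8, 15, -5, 16, 0, 11, 1]
  [1, 24, 4, 10, 18, 0, 10]
  [16, 12, ∞, 23, 12, 8, 0]
D(4):
  [0, ∞, ∞, ∞, 17, ∞, ∞]
  [2, 0, 7, 11, 0, -4, 5]
  [-3, 20, 0, 31, 14, 16, 6]
  [-9, 9, -4, 0, 8, 3, 2]
  [-8, 15, -5, 16, 0, 11, 1]
  [1, 19, 4, 10, 18, 0, 10]
  [14, 12, 19, 23, 12, 8, 0]
D(5):
  [0, 32, 12, 33, 17, 28, 18]
  [-8, 0, -5, 11, 0, -4, 1]
  [-3, 20, 0, 30, 14, 16, 6]
  [-9, 9, -4, 0, 8, 3, 2]
  [-8, 15, -5, 16, 0, 11, 1]
  [1, 19, 4, 10, 18, 0, 10]
  [4, 12, 7, 23, 12, 8, 0]
D(6):
  [0, 32, 12, 33, 17, 28, 18]
  [-8, 0, -5, 6, 0, -4, 1]
  [-3, 20, 0, 26, 14, 16, 6]
  [-9, 9, -4, 0, 8, 3, 2]
  [-8, 15, -5, 16, 0, 11, 1]
  [1, 19, 4, 10, 18, 0, 10]
  [4, 12, 7, 18, 12, 8, 0]
D(7):
  [0, 30, 12, 33, 17, 26, 18]
  [-8, 0, -5, 6, 0, -4, 1]
  [-3, 18, 0, 24, 14, 14, 6]
  [-9, 9, -4, 0, 8, 3, 2]
  [-8, 13, -5, 16, 0, 9, 1]
  [1, 19, 4, 10, 18, 0, 10]
  [4, 12, 7, 18, 12, 8, 0]
Answer: T* = [[0, 30, 12, 33, 17, 26, 18], [-8, 0, -5, 6, 0, -4, 1], [-3, 18, 0, 24, 14, 14, 6], [-9, 9, -4, 0, 8, 3, 2], [-8, 13, -5, 16, 0, 9, 1], [1, 19, 4, 10, 18, 0, 10], [4, 12, 7, 18, 12, 8, 0]]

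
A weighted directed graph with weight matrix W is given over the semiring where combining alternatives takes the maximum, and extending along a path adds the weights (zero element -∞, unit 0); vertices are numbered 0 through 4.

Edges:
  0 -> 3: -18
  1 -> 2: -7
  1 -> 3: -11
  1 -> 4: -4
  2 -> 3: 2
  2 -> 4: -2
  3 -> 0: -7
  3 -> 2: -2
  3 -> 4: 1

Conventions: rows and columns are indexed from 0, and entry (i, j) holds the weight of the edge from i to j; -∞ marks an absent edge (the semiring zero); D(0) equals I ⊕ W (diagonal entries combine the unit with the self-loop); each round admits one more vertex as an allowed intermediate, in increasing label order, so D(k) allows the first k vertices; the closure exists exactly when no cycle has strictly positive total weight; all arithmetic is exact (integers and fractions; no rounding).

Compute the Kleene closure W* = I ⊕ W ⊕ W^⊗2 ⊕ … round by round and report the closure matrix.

D(0):
  [0, -∞, -∞, -18, -∞]
  [-∞, 0, -7, -11, -4]
  [-∞, -∞, 0, 2, -2]
  [-7, -∞, -2, 0, 1]
  [-∞, -∞, -∞, -∞, 0]
D(1):
  [0, -∞, -∞, -18, -∞]
  [-∞, 0, -7, -11, -4]
  [-∞, -∞, 0, 2, -2]
  [-7, -∞, -2, 0, 1]
  [-∞, -∞, -∞, -∞, 0]
D(2):
  [0, -∞, -∞, -18, -∞]
  [-∞, 0, -7, -11, -4]
  [-∞, -∞, 0, 2, -2]
  [-7, -∞, -2, 0, 1]
  [-∞, -∞, -∞, -∞, 0]
D(3):
  [0, -∞, -∞, -18, -∞]
  [-∞, 0, -7, -5, -4]
  [-∞, -∞, 0, 2, -2]
  [-7, -∞, -2, 0, 1]
  [-∞, -∞, -∞, -∞, 0]
D(4):
  [0, -∞, -20, -18, -17]
  [-12, 0, -7, -5, -4]
  [-5, -∞, 0, 2, 3]
  [-7, -∞, -2, 0, 1]
  [-∞, -∞, -∞, -∞, 0]
D(5):
  [0, -∞, -20, -18, -17]
  [-12, 0, -7, -5, -4]
  [-5, -∞, 0, 2, 3]
  [-7, -∞, -2, 0, 1]
  [-∞, -∞, -∞, -∞, 0]
Answer: W* = [[0, -∞, -20, -18, -17], [-12, 0, -7, -5, -4], [-5, -∞, 0, 2, 3], [-7, -∞, -2, 0, 1], [-∞, -∞, -∞, -∞, 0]]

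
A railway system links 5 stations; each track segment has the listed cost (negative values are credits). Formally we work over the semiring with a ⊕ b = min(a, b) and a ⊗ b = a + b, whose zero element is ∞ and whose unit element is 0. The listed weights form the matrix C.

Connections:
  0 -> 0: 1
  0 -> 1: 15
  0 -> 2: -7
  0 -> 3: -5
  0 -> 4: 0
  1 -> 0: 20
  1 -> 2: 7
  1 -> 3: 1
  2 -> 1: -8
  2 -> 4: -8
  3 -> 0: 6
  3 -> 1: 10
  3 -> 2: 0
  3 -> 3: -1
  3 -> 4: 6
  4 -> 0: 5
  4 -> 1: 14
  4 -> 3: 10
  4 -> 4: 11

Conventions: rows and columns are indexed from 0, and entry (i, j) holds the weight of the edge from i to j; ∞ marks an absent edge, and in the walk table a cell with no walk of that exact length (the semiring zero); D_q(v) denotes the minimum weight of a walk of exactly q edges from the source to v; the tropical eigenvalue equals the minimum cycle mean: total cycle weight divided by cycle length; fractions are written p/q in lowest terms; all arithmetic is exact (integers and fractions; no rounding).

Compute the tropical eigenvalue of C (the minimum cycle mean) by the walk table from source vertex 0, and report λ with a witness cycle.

q=0: [0, ∞, ∞, ∞, ∞]
q=1: [1, 15, -7, -5, 0]
q=2: [1, -15, -6, -6, -15]
q=3: [-10, -14, -8, -14, -14]
q=4: [-9, -16, -17, -15, -16]
q=5: [-11, -25, -16, -16, -25]
Optimal cycle mean attained by: cycle 0->2->4->0, total (-7) + (-8) + 5, length 3.
Answer: λ = -10/3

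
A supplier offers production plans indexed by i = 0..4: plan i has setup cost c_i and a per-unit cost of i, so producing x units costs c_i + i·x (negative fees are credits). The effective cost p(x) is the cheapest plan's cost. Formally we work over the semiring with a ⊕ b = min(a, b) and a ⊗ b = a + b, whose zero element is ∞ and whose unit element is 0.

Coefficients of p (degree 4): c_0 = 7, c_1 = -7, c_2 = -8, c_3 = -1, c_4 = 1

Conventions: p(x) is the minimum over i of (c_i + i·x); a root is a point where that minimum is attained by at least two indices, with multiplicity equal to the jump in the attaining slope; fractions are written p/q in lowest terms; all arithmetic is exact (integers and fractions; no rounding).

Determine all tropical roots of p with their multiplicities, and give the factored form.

hull edge (i=0, c=7) to (i=1, c=-7): slope -14, span 1
hull edge (i=1, c=-7) to (i=2, c=-8): slope -1, span 1
hull edge (i=2, c=-8) to (i=4, c=1): slope 9/2, span 2
Factored form: p(x) = 1 ⊗ (x ⊕ (-9/2)) ⊗ (x ⊕ (-9/2)) ⊗ (x ⊕ 1) ⊗ (x ⊕ 14)
Answer: roots = -9/2 (mult 2), 1 (mult 1), 14 (mult 1)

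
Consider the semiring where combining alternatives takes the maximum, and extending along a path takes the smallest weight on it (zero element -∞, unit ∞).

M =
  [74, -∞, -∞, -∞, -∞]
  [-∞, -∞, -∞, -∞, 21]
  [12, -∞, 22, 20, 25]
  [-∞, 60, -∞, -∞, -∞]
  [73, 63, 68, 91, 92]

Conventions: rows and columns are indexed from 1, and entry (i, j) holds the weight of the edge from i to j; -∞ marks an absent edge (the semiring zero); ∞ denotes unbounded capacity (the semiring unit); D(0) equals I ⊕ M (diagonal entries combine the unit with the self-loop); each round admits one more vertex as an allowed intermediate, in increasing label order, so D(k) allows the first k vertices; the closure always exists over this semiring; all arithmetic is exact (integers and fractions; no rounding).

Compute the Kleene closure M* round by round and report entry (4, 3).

D(0):
  [∞, -∞, -∞, -∞, -∞]
  [-∞, ∞, -∞, -∞, 21]
  [12, -∞, ∞, 20, 25]
  [-∞, 60, -∞, ∞, -∞]
  [73, 63, 68, 91, ∞]
D(1):
  [∞, -∞, -∞, -∞, -∞]
  [-∞, ∞, -∞, -∞, 21]
  [12, -∞, ∞, 20, 25]
  [-∞, 60, -∞, ∞, -∞]
  [73, 63, 68, 91, ∞]
D(2):
  [∞, -∞, -∞, -∞, -∞]
  [-∞, ∞, -∞, -∞, 21]
  [12, -∞, ∞, 20, 25]
  [-∞, 60, -∞, ∞, 21]
  [73, 63, 68, 91, ∞]
D(3):
  [∞, -∞, -∞, -∞, -∞]
  [-∞, ∞, -∞, -∞, 21]
  [12, -∞, ∞, 20, 25]
  [-∞, 60, -∞, ∞, 21]
  [73, 63, 68, 91, ∞]
D(4):
  [∞, -∞, -∞, -∞, -∞]
  [-∞, ∞, -∞, -∞, 21]
  [12, 20, ∞, 20, 25]
  [-∞, 60, -∞, ∞, 21]
  [73, 63, 68, 91, ∞]
D(5):
  [∞, -∞, -∞, -∞, -∞]
  [21, ∞, 21, 21, 21]
  [25, 25, ∞, 25, 25]
  [21, 60, 21, ∞, 21]
  [73, 63, 68, 91, ∞]
Answer: M*[4][3] = 21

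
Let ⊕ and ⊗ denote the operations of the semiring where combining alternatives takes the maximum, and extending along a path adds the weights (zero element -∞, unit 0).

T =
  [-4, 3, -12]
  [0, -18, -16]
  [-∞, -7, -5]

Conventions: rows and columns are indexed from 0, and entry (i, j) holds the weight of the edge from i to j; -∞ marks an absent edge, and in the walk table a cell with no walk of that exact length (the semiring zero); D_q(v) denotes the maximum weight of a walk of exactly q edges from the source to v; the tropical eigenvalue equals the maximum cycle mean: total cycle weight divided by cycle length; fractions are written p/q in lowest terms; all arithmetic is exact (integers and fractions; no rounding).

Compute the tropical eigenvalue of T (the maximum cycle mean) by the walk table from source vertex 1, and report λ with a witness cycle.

q=0: [-∞, 0, -∞]
q=1: [0, -18, -16]
q=2: [-4, 3, -12]
q=3: [3, -1, -13]
Optimal cycle mean attained by: cycle 0->1->0, total 3 + 0, length 2.
Answer: λ = 3/2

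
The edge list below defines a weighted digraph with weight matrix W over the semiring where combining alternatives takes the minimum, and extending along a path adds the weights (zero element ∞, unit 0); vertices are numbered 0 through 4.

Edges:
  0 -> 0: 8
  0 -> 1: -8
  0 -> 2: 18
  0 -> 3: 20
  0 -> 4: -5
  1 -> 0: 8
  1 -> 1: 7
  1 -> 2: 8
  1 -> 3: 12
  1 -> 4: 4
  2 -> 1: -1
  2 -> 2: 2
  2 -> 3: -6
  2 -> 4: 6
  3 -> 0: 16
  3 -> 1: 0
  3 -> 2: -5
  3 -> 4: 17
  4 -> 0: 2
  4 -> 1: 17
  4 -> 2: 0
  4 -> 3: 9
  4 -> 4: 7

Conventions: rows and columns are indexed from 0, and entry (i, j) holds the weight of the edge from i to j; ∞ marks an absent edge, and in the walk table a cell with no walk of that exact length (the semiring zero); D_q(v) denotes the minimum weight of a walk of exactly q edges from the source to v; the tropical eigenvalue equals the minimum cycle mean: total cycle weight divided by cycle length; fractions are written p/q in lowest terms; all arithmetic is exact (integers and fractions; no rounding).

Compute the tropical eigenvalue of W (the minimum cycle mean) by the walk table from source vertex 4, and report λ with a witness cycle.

q=0: [∞, ∞, ∞, ∞, 0]
q=1: [2, 17, 0, 9, 7]
q=2: [9, -6, 2, -6, -3]
q=3: [-1, -6, -11, -4, -2]
q=4: [0, -12, -9, -17, -6]
q=5: [-4, -17, -22, -15, -8]
Optimal cycle mean attained by: cycle 2->3->2, total (-6) + (-5), length 2.
Answer: λ = -11/2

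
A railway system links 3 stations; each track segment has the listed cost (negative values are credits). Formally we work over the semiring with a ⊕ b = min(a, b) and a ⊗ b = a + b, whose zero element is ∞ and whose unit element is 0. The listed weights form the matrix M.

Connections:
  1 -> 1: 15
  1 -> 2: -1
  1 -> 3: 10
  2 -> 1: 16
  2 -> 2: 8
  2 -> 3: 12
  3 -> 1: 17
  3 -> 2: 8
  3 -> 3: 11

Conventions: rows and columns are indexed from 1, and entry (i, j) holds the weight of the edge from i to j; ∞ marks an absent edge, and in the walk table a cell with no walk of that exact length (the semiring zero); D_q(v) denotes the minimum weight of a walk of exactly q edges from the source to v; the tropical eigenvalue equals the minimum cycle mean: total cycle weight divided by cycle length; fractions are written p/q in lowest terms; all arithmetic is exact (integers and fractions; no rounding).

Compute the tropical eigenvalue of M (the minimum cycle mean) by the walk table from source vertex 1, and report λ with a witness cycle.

q=0: [0, ∞, ∞]
q=1: [15, -1, 10]
q=2: [15, 7, 11]
q=3: [23, 14, 19]
Optimal cycle mean attained by: cycle 1->2->1, total (-1) + 16, length 2.
Answer: λ = 15/2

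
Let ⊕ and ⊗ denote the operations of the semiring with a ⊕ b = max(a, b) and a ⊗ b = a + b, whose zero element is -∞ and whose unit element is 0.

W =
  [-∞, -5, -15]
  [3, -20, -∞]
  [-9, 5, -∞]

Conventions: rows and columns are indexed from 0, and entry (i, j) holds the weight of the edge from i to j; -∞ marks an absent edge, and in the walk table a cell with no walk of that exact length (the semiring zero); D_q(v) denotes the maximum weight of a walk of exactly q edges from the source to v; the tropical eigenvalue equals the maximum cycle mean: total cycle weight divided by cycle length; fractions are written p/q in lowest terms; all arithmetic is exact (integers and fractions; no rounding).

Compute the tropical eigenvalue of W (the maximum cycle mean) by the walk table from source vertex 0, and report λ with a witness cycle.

q=0: [0, -∞, -∞]
q=1: [-∞, -5, -15]
q=2: [-2, -10, -∞]
q=3: [-7, -7, -17]
Optimal cycle mean attained by: cycle 0->1->0, total (-5) + 3, length 2.
Answer: λ = -1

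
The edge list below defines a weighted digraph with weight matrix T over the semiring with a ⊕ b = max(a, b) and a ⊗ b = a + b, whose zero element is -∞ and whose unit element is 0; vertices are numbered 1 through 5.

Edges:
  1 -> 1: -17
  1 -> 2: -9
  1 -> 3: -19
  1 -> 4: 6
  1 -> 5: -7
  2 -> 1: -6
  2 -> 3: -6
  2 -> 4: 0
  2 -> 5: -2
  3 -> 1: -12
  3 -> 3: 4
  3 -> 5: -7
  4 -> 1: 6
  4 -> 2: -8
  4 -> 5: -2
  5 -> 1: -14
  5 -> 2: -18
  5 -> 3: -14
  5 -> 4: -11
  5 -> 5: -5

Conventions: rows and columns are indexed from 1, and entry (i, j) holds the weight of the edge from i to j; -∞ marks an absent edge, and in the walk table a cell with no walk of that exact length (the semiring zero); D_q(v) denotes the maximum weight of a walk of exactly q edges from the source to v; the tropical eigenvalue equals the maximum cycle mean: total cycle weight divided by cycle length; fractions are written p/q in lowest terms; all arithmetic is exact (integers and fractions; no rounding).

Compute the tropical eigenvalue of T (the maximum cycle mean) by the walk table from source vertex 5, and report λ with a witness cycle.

q=0: [-∞, -∞, -∞, -∞, 0]
q=1: [-14, -18, -14, -11, -5]
q=2: [-5, -19, -10, -8, -10]
q=3: [-2, -14, -6, 1, -10]
q=4: [7, -7, -2, 4, -1]
q=5: [10, -2, 2, 13, 2]
Optimal cycle mean attained by: cycle 1->4->1, total 6 + 6, length 2.
Answer: λ = 6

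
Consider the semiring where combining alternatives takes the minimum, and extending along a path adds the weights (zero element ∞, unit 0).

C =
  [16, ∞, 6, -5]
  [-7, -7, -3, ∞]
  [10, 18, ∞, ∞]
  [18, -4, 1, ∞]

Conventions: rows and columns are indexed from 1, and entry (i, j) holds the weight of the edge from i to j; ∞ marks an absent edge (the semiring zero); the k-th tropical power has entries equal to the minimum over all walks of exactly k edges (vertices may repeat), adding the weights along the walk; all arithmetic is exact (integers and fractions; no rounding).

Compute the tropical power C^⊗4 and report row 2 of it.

C^⊗2:
  [13, -9, -4, 11]
  [-14, -14, -10, -12]
  [11, 11, 15, 5]
  [-11, -11, -7, 13]
C^⊗3:
  [-16, -16, -12, 8]
  [-21, -21, -17, -19]
  [4, 1, 6, 6]
  [-18, -18, -14, -16]
C^⊗4:
  [-23, -23, -19, -21]
  [-28, -28, -24, -26]
  [-6, -6, -2, -1]
  [-25, -25, -21, -23]
Answer: row 2 of C^⊗4 = [-28, -28, -24, -26]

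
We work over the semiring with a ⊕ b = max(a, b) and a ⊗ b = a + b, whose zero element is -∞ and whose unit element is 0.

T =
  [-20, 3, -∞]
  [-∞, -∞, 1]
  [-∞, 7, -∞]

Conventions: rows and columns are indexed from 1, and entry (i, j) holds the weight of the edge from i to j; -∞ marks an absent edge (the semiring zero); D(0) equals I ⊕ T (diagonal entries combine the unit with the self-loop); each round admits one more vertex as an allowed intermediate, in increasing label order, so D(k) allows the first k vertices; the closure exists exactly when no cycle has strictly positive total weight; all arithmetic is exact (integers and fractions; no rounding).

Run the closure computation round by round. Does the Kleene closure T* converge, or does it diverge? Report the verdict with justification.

D(0):
  [0, 3, -∞]
  [-∞, 0, 1]
  [-∞, 7, 0]
D(1):
  [0, 3, -∞]
  [-∞, 0, 1]
  [-∞, 7, 0]
Detection: at round 2, diagonal entry (3, 3) turns strictly positive.
Key observation: the cycle 3->2->3 has total weight 7 + 1, which is strictly positive.
Answer: DIVERGES — positive cycle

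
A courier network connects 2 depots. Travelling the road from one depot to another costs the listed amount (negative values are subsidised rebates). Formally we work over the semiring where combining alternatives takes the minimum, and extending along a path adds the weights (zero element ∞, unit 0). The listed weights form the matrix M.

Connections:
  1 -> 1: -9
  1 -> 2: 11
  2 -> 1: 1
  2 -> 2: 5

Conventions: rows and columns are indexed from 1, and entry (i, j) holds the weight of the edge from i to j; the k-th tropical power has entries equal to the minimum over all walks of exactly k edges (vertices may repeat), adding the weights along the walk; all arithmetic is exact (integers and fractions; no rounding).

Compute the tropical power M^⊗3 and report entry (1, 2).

M^⊗2:
  [-18, 2]
  [-8, 10]
M^⊗3:
  [-27, -7]
  [-17, 3]
Key observation: the optimum is the walk 1->1->1->2, with weight (-9) + (-9) + 11 = -7.
Optimal value attained by: walk 1->1->1->2.
Answer: (M^⊗3)[1][2] = -7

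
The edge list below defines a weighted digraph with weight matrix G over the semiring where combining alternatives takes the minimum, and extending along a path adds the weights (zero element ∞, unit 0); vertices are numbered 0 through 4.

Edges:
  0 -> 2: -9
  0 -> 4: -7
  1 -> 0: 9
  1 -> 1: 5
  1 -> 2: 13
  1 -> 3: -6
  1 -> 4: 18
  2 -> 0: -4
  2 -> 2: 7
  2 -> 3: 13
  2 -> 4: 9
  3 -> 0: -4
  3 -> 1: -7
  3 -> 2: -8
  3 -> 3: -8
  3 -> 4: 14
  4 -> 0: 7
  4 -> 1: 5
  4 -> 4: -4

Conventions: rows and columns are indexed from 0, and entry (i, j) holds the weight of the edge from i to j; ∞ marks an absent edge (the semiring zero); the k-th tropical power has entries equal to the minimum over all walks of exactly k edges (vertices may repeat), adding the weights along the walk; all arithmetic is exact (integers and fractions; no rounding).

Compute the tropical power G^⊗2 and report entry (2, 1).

G^⊗2:
  [-13, -2, -2, 4, -11]
  [-10, -13, -14, -14, 2]
  [3, 6, -13, 5, -11]
  [-12, -15, -16, -16, -11]
  [3, 1, -2, -1, -8]
Key observation: the optimum is the walk 2->3->1, with weight 13 + (-7) = 6.
Optimal value attained by: walk 2->3->1.
Answer: (G^⊗2)[2][1] = 6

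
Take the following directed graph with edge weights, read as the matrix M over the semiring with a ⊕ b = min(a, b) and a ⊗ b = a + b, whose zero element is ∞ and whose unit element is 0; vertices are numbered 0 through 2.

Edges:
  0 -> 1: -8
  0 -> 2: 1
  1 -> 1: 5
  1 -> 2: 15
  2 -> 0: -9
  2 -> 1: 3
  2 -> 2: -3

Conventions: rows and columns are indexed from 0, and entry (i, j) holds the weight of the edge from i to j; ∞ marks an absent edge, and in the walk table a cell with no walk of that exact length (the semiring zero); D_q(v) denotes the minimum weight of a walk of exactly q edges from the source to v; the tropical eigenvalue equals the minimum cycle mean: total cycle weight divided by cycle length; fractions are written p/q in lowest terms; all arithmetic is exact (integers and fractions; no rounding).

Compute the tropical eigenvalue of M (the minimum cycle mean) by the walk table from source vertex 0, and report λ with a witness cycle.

q=0: [0, ∞, ∞]
q=1: [∞, -8, 1]
q=2: [-8, -3, -2]
q=3: [-11, -16, -7]
Optimal cycle mean attained by: cycle 0->2->0, total 1 + (-9), length 2.
Answer: λ = -4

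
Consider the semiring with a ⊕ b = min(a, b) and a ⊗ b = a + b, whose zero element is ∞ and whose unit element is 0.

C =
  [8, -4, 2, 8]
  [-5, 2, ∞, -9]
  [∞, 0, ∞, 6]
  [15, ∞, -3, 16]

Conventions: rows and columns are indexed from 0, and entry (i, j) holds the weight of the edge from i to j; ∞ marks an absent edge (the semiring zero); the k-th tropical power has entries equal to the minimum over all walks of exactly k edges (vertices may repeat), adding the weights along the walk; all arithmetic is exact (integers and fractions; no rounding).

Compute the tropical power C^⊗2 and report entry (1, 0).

C^⊗2:
  [-9, -2, 5, -13]
  [-3, -9, -12, -7]
  [-5, 2, 3, -9]
  [23, -3, 13, 3]
Key observation: the optimum is the walk 1->1->0, with weight 2 + (-5) = -3.
Optimal value attained by: walk 1->1->0.
Answer: (C^⊗2)[1][0] = -3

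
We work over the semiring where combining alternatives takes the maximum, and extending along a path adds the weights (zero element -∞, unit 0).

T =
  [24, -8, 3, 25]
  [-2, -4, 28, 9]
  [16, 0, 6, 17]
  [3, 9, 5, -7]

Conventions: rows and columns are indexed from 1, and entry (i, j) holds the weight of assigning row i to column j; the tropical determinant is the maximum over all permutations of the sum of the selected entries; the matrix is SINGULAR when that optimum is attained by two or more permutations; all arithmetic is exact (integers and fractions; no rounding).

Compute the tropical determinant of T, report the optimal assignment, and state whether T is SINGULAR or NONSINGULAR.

σ = (1, 2, 3, 4): 24 + (-4) + 6 + (-7) = 19
σ = (1, 2, 4, 3): 24 + (-4) + 17 + 5 = 42
σ = (1, 3, 2, 4): 24 + 28 + 0 + (-7) = 45
σ = (1, 3, 4, 2): 24 + 28 + 17 + 9 = 78
σ = (1, 4, 2, 3): 24 + 9 + 0 + 5 = 38
σ = (1, 4, 3, 2): 24 + 9 + 6 + 9 = 48
σ = (2, 1, 3, 4): (-8) + (-2) + 6 + (-7) = -11
σ = (2, 1, 4, 3): (-8) + (-2) + 17 + 5 = 12
σ = (2, 3, 1, 4): (-8) + 28 + 16 + (-7) = 29
σ = (2, 3, 4, 1): (-8) + 28 + 17 + 3 = 40
σ = (2, 4, 1, 3): (-8) + 9 + 16 + 5 = 22
σ = (2, 4, 3, 1): (-8) + 9 + 6 + 3 = 10
σ = (3, 1, 2, 4): 3 + (-2) + 0 + (-7) = -6
σ = (3, 1, 4, 2): 3 + (-2) + 17 + 9 = 27
σ = (3, 2, 1, 4): 3 + (-4) + 16 + (-7) = 8
σ = (3, 2, 4, 1): 3 + (-4) + 17 + 3 = 19
σ = (3, 4, 1, 2): 3 + 9 + 16 + 9 = 37
σ = (3, 4, 2, 1): 3 + 9 + 0 + 3 = 15
σ = (4, 1, 2, 3): 25 + (-2) + 0 + 5 = 28
σ = (4, 1, 3, 2): 25 + (-2) + 6 + 9 = 38
σ = (4, 2, 1, 3): 25 + (-4) + 16 + 5 = 42
σ = (4, 2, 3, 1): 25 + (-4) + 6 + 3 = 30
σ = (4, 3, 1, 2): 25 + 28 + 16 + 9 = 78
σ = (4, 3, 2, 1): 25 + 28 + 0 + 3 = 56
Optimal value attained by: σ = (1, 3, 4, 2).
Answer: det⊕(T) = 78; verdict: SINGULAR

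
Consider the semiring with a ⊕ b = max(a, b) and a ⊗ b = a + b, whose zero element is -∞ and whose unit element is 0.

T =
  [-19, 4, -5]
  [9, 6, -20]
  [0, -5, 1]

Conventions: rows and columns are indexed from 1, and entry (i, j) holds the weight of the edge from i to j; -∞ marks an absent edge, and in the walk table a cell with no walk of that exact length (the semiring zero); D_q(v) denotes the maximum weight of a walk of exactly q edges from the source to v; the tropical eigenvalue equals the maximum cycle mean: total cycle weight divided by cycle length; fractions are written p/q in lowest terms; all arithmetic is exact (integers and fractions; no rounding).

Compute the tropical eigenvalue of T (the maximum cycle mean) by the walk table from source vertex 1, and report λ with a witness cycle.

q=0: [0, -∞, -∞]
q=1: [-19, 4, -5]
q=2: [13, 10, -4]
q=3: [19, 17, 8]
Optimal cycle mean attained by: cycle 1->2->1, total 4 + 9, length 2.
Answer: λ = 13/2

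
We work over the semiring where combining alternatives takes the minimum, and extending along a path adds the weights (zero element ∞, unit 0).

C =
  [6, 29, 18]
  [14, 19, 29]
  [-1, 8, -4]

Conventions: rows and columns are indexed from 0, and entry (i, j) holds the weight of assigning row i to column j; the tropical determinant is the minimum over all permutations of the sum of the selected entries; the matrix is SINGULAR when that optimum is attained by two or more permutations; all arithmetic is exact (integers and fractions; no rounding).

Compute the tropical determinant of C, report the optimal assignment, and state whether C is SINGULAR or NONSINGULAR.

σ = (0, 1, 2): 6 + 19 + (-4) = 21
σ = (0, 2, 1): 6 + 29 + 8 = 43
σ = (1, 0, 2): 29 + 14 + (-4) = 39
σ = (1, 2, 0): 29 + 29 + (-1) = 57
σ = (2, 0, 1): 18 + 14 + 8 = 40
σ = (2, 1, 0): 18 + 19 + (-1) = 36
Optimal value attained by: σ = (0, 1, 2).
Answer: det⊕(C) = 21; verdict: NONSINGULAR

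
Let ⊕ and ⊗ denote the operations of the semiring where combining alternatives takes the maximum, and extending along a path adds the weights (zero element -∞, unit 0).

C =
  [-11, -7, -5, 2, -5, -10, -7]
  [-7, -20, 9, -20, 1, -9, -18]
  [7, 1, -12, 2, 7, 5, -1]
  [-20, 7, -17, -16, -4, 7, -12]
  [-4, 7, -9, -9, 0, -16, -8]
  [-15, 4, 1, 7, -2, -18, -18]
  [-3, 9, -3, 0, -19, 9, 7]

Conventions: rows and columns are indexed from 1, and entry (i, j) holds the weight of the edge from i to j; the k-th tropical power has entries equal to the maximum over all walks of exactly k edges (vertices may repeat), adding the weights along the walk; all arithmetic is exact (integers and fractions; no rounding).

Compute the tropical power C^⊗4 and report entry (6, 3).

C^⊗2:
  [2, 9, 2, -3, 2, 9, 0]
  [16, 10, -3, 11, 16, 14, 8]
  [3, 14, 10, 12, 7, 9, 6]
  [0, 11, 16, 14, 8, -2, -5]
  [0, 7, 16, -2, 8, 1, -1]
  [8, 14, 13, 3, 8, 14, 0]
  [4, 16, 18, 16, 10, 16, 14]
C^⊗3:
  [9, 13, 18, 16, 10, 9, 7]
  [12, 23, 19, 21, 16, 18, 15]
  [17, 19, 23, 16, 17, 19, 13]
  [23, 21, 20, 18, 23, 21, 15]
  [23, 17, 16, 18, 23, 21, 15]
  [20, 18, 23, 21, 20, 18, 12]
  [25, 23, 25, 23, 25, 23, 21]
C^⊗4:
  [25, 23, 22, 20, 25, 23, 17]
  [26, 28, 32, 25, 26, 28, 22]
  [30, 24, 28, 26, 30, 28, 22]
  [27, 30, 30, 28, 27, 25, 22]
  [23, 30, 26, 28, 23, 25, 22]
  [30, 28, 27, 25, 30, 28, 22]
  [32, 32, 32, 30, 32, 30, 28]
Key observation: the optimum is the walk 6->4->6->2->3, with weight 7 + 7 + 4 + 9 = 27.
Optimal value attained by: walk 6->4->6->2->3.
Answer: (C^⊗4)[6][3] = 27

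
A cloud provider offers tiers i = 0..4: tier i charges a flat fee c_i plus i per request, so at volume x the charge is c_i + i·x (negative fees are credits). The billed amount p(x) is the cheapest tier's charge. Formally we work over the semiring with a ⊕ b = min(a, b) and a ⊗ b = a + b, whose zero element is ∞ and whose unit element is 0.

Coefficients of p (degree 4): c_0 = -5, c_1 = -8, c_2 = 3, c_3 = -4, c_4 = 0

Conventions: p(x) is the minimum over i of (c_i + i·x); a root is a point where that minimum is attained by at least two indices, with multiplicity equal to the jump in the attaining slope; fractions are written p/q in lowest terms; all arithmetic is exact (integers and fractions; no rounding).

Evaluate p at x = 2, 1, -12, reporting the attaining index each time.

p(2) = min(-5+0·2=-5, -8+1·2=-6, 3+2·2=7, -4+3·2=2, 0+4·2=8) = -6 (attained by i=1)
p(1) = min(-5+0·1=-5, -8+1·1=-7, 3+2·1=5, -4+3·1=-1, 0+4·1=4) = -7 (attained by i=1)
p(-12) = min(-5+0·(-12)=-5, -8+1·(-12)=-20, 3+2·(-12)=-21, -4+3·(-12)=-40, 0+4·(-12)=-48) = -48 (attained by i=4)
Answer: p(2) = -6; p(1) = -7; p(-12) = -48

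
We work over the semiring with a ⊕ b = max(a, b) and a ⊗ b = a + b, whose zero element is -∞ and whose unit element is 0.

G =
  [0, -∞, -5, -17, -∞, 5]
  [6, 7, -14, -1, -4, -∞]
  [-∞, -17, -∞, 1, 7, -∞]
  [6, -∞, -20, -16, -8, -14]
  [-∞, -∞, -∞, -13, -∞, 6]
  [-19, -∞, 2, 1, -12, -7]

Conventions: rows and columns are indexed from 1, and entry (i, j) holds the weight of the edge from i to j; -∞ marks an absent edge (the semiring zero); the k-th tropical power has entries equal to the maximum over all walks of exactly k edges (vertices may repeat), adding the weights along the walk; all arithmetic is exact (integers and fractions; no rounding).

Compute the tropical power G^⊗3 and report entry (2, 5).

G^⊗2:
  [0, -22, 7, 6, 2, 5]
  [13, 14, 1, 6, 3, 11]
  [7, -10, -19, -6, -7, 13]
  [6, -37, 1, -11, -13, 11]
  [-7, -∞, 8, 7, -6, -1]
  [7, -15, -5, 3, 9, -6]
G^⊗3:
  [12, -10, 7, 8, 14, 8]
  [20, 21, 13, 13, 10, 18]
  [7, -3, 15, 14, 1, 12]
  [6, -16, 13, 12, 8, 11]
  [13, -9, 1, 9, 15, 0]
  [9, -8, 2, -4, 2, 15]
Key observation: the optimum is the walk 2->2->2->5, with weight 7 + 7 + (-4) = 10.
Optimal value attained by: walk 2->2->2->5.
Answer: (G^⊗3)[2][5] = 10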